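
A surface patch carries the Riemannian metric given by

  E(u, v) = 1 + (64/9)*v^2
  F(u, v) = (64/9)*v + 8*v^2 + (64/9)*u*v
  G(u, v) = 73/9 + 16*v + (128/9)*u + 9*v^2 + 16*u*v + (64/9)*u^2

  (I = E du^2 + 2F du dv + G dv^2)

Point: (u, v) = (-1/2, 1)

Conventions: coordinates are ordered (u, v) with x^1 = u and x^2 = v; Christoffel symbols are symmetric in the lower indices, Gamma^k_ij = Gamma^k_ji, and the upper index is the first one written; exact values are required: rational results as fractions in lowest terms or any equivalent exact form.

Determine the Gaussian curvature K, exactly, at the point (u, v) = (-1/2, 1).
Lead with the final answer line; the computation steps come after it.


Answer: K = -144/14641

E = 73/9, F = 104/9, G = 178/9, EG - F^2 = 242/9 at the point
E_u = 0, E_v = 128/9, F_u = 64/9, F_v = 176/9, G_u = 208/9, G_v = 26
E_vv = 128/9, F_uv = 64/9, G_uu = 128/9
Using the Brioschi determinant formula for K from the metric derivatives:
M1 = [[-E_vv/2 + F_uv - G_uu/2, E_u/2, F_u - E_v/2], [F_v - G_u/2, E, F], [G_v/2, F, G]] = [[-64/9, 0, 0], [8, 73/9, 104/9], [13, 104/9, 178/9]]; det M1 = -15488/81
M2 = [[0, E_v/2, G_u/2], [E_v/2, E, F], [G_u/2, F, G]] = [[0, 64/9, 104/9], [64/9, 73/9, 104/9], [104/9, 104/9, 178/9]]; det M2 = -14912/81
det M1 - det M2 = -64/9; K = -64/9 / (242/9)^2 = -144/14641


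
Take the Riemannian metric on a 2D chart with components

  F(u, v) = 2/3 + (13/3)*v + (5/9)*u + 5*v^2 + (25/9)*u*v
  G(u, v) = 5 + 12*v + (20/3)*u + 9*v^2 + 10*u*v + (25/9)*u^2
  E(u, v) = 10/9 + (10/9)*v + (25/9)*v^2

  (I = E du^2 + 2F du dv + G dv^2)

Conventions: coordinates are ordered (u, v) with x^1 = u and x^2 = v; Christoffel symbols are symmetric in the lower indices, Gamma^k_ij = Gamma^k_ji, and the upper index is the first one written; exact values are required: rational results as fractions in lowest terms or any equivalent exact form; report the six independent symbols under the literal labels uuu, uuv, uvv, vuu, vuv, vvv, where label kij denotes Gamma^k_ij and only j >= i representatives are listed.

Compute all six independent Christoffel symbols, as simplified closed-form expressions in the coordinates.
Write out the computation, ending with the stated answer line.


E = 10/9 + (10/9)*v + (25/9)*v^2; F = 2/3 + (13/3)*v + (5/9)*u + 5*v^2 + (25/9)*u*v; G = 5 + 12*v + (20/3)*u + 9*v^2 + 10*u*v + (25/9)*u^2
Gamma^k_ij = (1/2) g^{kl} (d_i g_jl + d_j g_il - d_l g_ij), with g^inv = (1/(EG-F^2)) [[G, -F], [-F, E]]
first partials: E_u = 0, E_v = 10/9 + (50/9)*v, F_u = 5/9 + (25/9)*v, F_v = 13/3 + 10*v + (25/9)*u, G_u = 20/3 + 10*v + (50/9)*u, G_v = 12 + 18*v + 10*u
D = EG - F^2 = 46/9 + (118/9)*v + (20/3)*u + (106/9)*v^2 + 10*u*v + (25/9)*u^2
expanded: Gamma^u_uu = (G E_u - 2F F_u + F E_v)/(2D), Gamma^u_uv = (G E_v - F G_u)/(2D), Gamma^u_vv = (2G F_v - G G_u - F G_v)/(2D), Gamma^v_uu = (2E F_u - E E_v - F E_u)/(2D), Gamma^v_uv = (E G_u - F E_v)/(2D), Gamma^v_vv = (E G_v - 2F F_v + F G_u)/(2D); substitute and cancel common factors

Answer: Gamma_uuu = 0, Gamma_uuv = (25*v + 5)/(25*u^2 + 90*u*v + 60*u + 106*v^2 + 118*v + 46), Gamma_uvv = (45*v + 9)/(25*u^2 + 90*u*v + 60*u + 106*v^2 + 118*v + 46), Gamma_vuu = 0, Gamma_vuv = (25*u + 45*v + 30)/(25*u^2 + 90*u*v + 60*u + 106*v^2 + 118*v + 46), Gamma_vvv = (45*u + 81*v + 54)/(25*u^2 + 90*u*v + 60*u + 106*v^2 + 118*v + 46)


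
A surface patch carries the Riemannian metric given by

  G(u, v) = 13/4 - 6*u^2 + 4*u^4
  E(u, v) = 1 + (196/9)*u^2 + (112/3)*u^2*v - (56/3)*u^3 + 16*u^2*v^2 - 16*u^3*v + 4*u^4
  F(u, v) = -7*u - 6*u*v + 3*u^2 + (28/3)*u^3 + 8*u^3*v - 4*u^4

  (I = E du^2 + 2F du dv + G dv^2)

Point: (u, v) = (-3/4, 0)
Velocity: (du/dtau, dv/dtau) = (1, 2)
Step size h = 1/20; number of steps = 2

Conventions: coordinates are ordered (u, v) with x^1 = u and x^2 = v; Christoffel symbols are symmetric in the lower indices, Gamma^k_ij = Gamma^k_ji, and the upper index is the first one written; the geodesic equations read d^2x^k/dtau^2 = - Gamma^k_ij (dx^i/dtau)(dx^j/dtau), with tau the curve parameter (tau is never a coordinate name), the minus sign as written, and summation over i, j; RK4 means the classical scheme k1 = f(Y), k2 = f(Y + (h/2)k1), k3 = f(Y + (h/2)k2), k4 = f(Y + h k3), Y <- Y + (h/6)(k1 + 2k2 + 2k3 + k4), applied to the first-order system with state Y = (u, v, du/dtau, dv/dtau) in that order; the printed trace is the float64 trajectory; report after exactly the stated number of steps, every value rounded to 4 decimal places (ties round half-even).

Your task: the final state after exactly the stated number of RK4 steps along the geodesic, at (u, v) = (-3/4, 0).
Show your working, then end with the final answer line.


f(Y) = (du/dtau, dv/dtau, -Gamma^u_ij Y'^i Y'^j, -Gamma^v_ij Y'^i Y'^j) with the Gammas evaluated at the stage position; h = 0.050000; intermediate values shown to 6 dp
step 0: u = -0.7500, v = 0.0000, du/dtau = 1.0000, dv/dtau = 2.0000
step 1:
  k1: at (u, v) = (-0.750000, 0.000000), (du/dtau, dv/dtau) = (1.000000, 2.000000); Gamma_uuu = -1.573740, Gamma_uuv = 0.615811, Gamma_uvv = 0.000000, Gamma_vuu = -0.127601, Gamma_vuv = 0.049931, Gamma_vvv = 0.000000; k1 = (1.000000, 2.000000, -0.889505, -0.072122)
  k2: at (u, v) = (-0.725000, 0.050000), (du/dtau, dv/dtau) = (0.977762, 1.998197); Gamma_uuu = -1.604048, Gamma_uuv = 0.598936, Gamma_uvv = 0.000000, Gamma_vuu = -0.157179, Gamma_vuv = 0.058689, Gamma_vvv = 0.000000; k2 = (0.977762, 1.998197, -0.806857, -0.079063)
  k3: at (u, v) = (-0.725556, 0.049955), (du/dtau, dv/dtau) = (0.979829, 1.998023); Gamma_uuu = -1.603267, Gamma_uuv = 0.598946, Gamma_uvv = 0.000000, Gamma_vuu = -0.156395, Gamma_vuv = 0.058426, Gamma_vvv = 0.000000; k3 = (0.979829, 1.998023, -0.805900, -0.078614)
  k4: at (u, v) = (-0.701009, 0.099901), (du/dtau, dv/dtau) = (0.959705, 1.996069); Gamma_uuu = -1.634928, Gamma_uuv = 0.582493, Gamma_uvv = 0.000000, Gamma_vuu = -0.186476, Gamma_vuv = 0.066438, Gamma_vvv = 0.000000; k4 = (0.959705, 1.996069, -0.725866, -0.082790)
  Y <- Y + (h/6)(k1 + 2k2 + 2k3 + k4): u = -0.7010, v = 0.0999, du/dtau = 0.9597, dv/dtau = 1.9961
step 2:
  k1: at (u, v) = (-0.701043, 0.099904), (du/dtau, dv/dtau) = (0.959659, 1.996081); Gamma_uuu = -1.634879, Gamma_uuv = 0.582492, Gamma_uvv = 0.000000, Gamma_vuu = -0.186424, Gamma_vuv = 0.066421, Gamma_vvv = 0.000000; k1 = (0.959659, 1.996081, -0.725960, -0.082781)
  k2: at (u, v) = (-0.677051, 0.149806), (du/dtau, dv/dtau) = (0.941510, 1.994012); Gamma_uuu = -1.667847, Gamma_uuv = 0.566443, Gamma_uvv = 0.000000, Gamma_vuu = -0.217019, Gamma_vuv = 0.073705, Gamma_vvv = 0.000000; k2 = (0.941510, 1.994012, -0.648411, -0.084371)
  k3: at (u, v) = (-0.677505, 0.149755), (du/dtau, dv/dtau) = (0.943449, 1.993972); Gamma_uuu = -1.667163, Gamma_uuv = 0.566476, Gamma_uvv = 0.000000, Gamma_vuu = -0.216305, Gamma_vuv = 0.073497, Gamma_vvv = 0.000000; k3 = (0.943449, 1.993972, -0.647386, -0.083995)
  k4: at (u, v) = (-0.653870, 0.199603), (du/dtau, dv/dtau) = (0.927290, 1.991881); Gamma_uuu = -1.701791, Gamma_uuv = 0.550829, Gamma_uvv = 0.000000, Gamma_vuu = -0.247824, Gamma_vuv = 0.080215, Gamma_vvv = 0.000000; k4 = (0.927290, 1.991881, -0.571504, -0.083225)
  Y <- Y + (h/6)(k1 + 2k2 + 2k3 + k4): u = -0.6539, v = 0.1996, du/dtau = 0.9273, dv/dtau = 1.9919

Answer: u = -0.6539, v = 0.1996, du/dtau = 0.9273, dv/dtau = 1.9919


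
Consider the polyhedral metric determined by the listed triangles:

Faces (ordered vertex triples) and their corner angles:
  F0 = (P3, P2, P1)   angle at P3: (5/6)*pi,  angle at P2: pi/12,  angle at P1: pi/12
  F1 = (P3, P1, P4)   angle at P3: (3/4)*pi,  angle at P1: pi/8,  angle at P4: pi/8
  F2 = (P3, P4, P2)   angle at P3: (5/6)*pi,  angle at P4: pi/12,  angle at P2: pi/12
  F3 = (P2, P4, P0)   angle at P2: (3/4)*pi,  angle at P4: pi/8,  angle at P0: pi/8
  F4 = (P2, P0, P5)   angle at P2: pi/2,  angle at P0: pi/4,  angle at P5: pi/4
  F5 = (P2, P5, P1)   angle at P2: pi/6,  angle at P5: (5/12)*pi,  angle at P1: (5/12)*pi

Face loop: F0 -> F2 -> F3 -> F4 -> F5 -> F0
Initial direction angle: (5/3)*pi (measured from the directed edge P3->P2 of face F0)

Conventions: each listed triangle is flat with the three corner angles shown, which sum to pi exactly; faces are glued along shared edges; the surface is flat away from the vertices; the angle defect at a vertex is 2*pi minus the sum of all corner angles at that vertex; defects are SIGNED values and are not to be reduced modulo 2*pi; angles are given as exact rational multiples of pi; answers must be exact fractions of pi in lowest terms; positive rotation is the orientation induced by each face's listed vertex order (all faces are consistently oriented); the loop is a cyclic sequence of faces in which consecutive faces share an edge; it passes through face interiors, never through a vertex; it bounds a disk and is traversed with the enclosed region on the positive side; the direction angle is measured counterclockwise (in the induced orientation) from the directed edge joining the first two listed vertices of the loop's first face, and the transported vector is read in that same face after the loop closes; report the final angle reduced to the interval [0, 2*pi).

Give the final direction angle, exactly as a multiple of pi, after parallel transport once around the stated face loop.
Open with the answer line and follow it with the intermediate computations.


Answer: final direction angle = pi/12

enclosed vertex P2: corner angles sum to (19/12)*pi, defect = 2*pi - (19/12)*pi = (5/12)*pi
the final direction is the initial angle plus the enclosed defects, taken mod 2*pi in the induced orientation
final angle = (5/3)*pi + (5/12)*pi = pi/12 (mod 2*pi)


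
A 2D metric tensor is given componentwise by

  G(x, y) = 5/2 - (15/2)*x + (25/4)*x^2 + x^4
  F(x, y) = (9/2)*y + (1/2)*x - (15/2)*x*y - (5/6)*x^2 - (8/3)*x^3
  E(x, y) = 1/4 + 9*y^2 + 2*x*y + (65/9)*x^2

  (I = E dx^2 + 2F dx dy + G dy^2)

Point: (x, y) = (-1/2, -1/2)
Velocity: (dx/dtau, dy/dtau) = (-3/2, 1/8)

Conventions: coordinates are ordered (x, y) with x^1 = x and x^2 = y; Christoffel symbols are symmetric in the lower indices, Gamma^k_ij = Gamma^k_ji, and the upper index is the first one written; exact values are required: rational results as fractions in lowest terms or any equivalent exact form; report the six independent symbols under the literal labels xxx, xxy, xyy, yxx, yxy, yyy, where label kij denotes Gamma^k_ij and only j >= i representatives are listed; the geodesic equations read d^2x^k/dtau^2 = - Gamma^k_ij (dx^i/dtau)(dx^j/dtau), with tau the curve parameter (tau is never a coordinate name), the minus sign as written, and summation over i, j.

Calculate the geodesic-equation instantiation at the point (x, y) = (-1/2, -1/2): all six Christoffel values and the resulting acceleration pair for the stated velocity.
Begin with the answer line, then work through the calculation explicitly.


Answer: Gamma_xxx = 190/1899, Gamma_xxy = -743/211, Gamma_xyy = 2583/422, Gamma_yxx = 18466/17091, Gamma_yxy = -5327/1899, Gamma_yyy = 697/211; accelerations (d^2x/dtau^2, d^2y/dtau^2) = (-44327/27008, -429577/121536)

E = 173/36, F = -17/4, G = 63/8 at the point
E_x = -74/9, E_y = -10, F_x = 37/12, F_y = 33/4, G_x = -57/4, G_y = 0
EG - F^2 = 633/32;  g^inv = (32/633) * [[63/8, 17/4], [17/4, 173/36]]
first-kind symbols [ij,l] = (1/2)(d_i g_jl + d_j g_il - d_l g_ij): [xx,x] = E_x/2 = -37/9, [xx,y] = F_x - E_y/2 = 97/12, [xy,x] = E_y/2 = -5, [xy,y] = G_x/2 = -57/8, [yy,x] = F_y - G_x/2 = 123/8, [yy,y] = G_y/2 = 0
Gamma^x_ij = (G*[ij,x] - F*[ij,y])/(EG - F^2), Gamma^y_ij = (E*[ij,y] - F*[ij,x])/(EG - F^2)
Gamma_xxx = 190/1899, Gamma_xxy = -743/211, Gamma_xyy = 2583/422, Gamma_yxx = 18466/17091, Gamma_yxy = -5327/1899, Gamma_yyy = 697/211
d^2x/dtau^2 = -(Gamma_xxx*(-3/2)^2 + 2*Gamma_xxy*(-3/2)*(1/8) + Gamma_xyy*(1/8)^2) = -44327/27008
d^2y/dtau^2 = -(Gamma_yxx*(-3/2)^2 + 2*Gamma_yxy*(-3/2)*(1/8) + Gamma_yyy*(1/8)^2) = -429577/121536


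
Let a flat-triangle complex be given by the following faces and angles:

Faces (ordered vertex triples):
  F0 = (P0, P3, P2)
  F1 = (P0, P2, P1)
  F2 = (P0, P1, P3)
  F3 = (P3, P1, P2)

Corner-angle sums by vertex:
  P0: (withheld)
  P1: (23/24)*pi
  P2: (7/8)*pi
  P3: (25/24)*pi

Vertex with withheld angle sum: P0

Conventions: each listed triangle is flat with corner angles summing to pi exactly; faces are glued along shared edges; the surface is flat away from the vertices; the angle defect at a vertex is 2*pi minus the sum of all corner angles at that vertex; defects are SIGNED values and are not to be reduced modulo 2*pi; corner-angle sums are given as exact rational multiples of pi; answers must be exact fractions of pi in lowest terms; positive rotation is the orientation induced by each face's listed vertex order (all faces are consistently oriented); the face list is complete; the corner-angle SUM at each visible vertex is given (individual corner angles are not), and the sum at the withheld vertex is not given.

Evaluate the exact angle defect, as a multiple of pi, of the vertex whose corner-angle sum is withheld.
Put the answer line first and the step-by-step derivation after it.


Answer: defect(P0) = (7/8)*pi

V = 4, E = 6, F = 4; chi = V - E + F = 2
Gauss-Bonnet: total defect = 2*pi*chi = 4*pi; visible defects sum to (25/8)*pi


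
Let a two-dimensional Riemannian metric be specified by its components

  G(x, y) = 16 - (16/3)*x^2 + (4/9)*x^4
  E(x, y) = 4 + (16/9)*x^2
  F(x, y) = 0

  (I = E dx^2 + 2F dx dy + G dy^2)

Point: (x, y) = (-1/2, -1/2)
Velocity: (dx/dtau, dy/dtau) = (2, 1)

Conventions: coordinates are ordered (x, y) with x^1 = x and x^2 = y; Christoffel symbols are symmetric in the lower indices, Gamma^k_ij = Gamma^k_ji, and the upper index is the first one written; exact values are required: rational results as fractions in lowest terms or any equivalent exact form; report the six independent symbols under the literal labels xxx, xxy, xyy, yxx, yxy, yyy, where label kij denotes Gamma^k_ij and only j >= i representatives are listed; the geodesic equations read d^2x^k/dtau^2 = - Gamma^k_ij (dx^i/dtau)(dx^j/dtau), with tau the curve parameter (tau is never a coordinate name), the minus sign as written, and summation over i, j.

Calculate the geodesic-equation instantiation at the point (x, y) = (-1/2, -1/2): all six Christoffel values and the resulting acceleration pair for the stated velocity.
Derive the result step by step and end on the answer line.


E = 40/9, F = 0, G = 529/36 at the point
E_x = -16/9, E_y = 0, F_x = 0, F_y = 0, G_x = 46/9, G_y = 0
EG - F^2 = 5290/81;  g^inv = (81/5290) * [[529/36, 0], [0, 40/9]]
first-kind symbols [ij,l] = (1/2)(d_i g_jl + d_j g_il - d_l g_ij): [xx,x] = E_x/2 = -8/9, [xx,y] = F_x - E_y/2 = 0, [xy,x] = E_y/2 = 0, [xy,y] = G_x/2 = 23/9, [yy,x] = F_y - G_x/2 = -23/9, [yy,y] = G_y/2 = 0
Gamma^x_ij = (G*[ij,x] - F*[ij,y])/(EG - F^2), Gamma^y_ij = (E*[ij,y] - F*[ij,x])/(EG - F^2)
Gamma_xxx = -1/5, Gamma_xxy = 0, Gamma_xyy = -23/40, Gamma_yxx = 0, Gamma_yxy = 4/23, Gamma_yyy = 0
d^2x/dtau^2 = -(Gamma_xxx*(2)^2 + 2*Gamma_xxy*(2)*(1) + Gamma_xyy*(1)^2) = 11/8
d^2y/dtau^2 = -(Gamma_yxx*(2)^2 + 2*Gamma_yxy*(2)*(1) + Gamma_yyy*(1)^2) = -16/23

Answer: Gamma_xxx = -1/5, Gamma_xxy = 0, Gamma_xyy = -23/40, Gamma_yxx = 0, Gamma_yxy = 4/23, Gamma_yyy = 0; accelerations (d^2x/dtau^2, d^2y/dtau^2) = (11/8, -16/23)


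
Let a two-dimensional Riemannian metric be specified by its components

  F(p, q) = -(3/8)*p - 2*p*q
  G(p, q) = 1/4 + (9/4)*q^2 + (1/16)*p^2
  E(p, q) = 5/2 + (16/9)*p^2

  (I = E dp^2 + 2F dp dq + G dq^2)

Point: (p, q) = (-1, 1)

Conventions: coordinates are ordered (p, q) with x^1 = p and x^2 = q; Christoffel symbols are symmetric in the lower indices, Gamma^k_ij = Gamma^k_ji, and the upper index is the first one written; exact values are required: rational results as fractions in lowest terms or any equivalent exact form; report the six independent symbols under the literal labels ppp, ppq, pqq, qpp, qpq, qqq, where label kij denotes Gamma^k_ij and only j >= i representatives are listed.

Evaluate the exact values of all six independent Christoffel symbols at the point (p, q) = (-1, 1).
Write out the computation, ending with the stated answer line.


E = 77/18, F = 19/8, G = 41/16 at the point
E_p = -32/9, E_q = 0, F_p = -19/8, F_q = 2, G_p = -1/8, G_q = 9/2
EG - F^2 = 3065/576;  g^inv = (576/3065) * [[41/16, -19/8], [-19/8, 77/18]]
first-kind symbols [ij,l] = (1/2)(d_i g_jl + d_j g_il - d_l g_ij): [pp,p] = E_p/2 = -16/9, [pp,q] = F_p - E_q/2 = -19/8, [pq,p] = E_q/2 = 0, [pq,q] = G_p/2 = -1/16, [qq,p] = F_q - G_p/2 = 33/16, [qq,q] = G_q/2 = 9/4
Gamma^p_ij = (G*[ij,p] - F*[ij,q])/(EG - F^2), Gamma^q_ij = (E*[ij,q] - F*[ij,p])/(EG - F^2)

Answer: Gamma_ppp = 125/613, Gamma_ppq = 171/6130, Gamma_pqq = -27/2452, Gamma_qpp = -684/613, Gamma_qpq = -154/3065, Gamma_qqq = 1089/1226


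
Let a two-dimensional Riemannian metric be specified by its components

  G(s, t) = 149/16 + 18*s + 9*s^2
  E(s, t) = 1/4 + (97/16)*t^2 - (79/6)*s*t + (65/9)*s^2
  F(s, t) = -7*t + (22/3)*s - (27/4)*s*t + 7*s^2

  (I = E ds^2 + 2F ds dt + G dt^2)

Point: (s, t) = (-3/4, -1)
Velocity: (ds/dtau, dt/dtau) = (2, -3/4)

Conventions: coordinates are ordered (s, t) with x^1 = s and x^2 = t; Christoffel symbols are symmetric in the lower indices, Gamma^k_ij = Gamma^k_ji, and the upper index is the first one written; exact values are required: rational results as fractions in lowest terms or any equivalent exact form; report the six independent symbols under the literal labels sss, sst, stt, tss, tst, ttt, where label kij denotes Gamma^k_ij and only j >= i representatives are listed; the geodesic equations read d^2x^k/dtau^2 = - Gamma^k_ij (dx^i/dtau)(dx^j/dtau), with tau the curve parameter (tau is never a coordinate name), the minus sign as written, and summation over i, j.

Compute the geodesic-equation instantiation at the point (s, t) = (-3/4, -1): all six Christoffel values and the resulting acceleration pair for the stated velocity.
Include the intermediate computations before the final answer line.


E = 1/2, F = 3/8, G = 7/8 at the point
E_s = 7/3, E_t = -9/4, F_s = 43/12, F_t = -31/16, G_s = 9/2, G_t = 0
EG - F^2 = 19/64;  g^inv = (64/19) * [[7/8, -3/8], [-3/8, 1/2]]
first-kind symbols [ij,l] = (1/2)(d_i g_jl + d_j g_il - d_l g_ij): [ss,s] = E_s/2 = 7/6, [ss,t] = F_s - E_t/2 = 113/24, [st,s] = E_t/2 = -9/8, [st,t] = G_s/2 = 9/4, [tt,s] = F_t - G_s/2 = -67/16, [tt,t] = G_t/2 = 0
Gamma^s_ij = (G*[ij,s] - F*[ij,t])/(EG - F^2), Gamma^t_ij = (E*[ij,t] - F*[ij,s])/(EG - F^2)
Gamma_sss = -143/57, Gamma_sst = -117/19, Gamma_stt = -469/38, Gamma_tss = 368/57, Gamma_tst = 99/19, Gamma_ttt = 201/38
d^2s/dtau^2 = -(Gamma_sss*(2)^2 + 2*Gamma_sst*(2)*(-3/4) + Gamma_stt*(-3/4)^2) = -2729/1824
d^2t/dtau^2 = -(Gamma_tss*(2)^2 + 2*Gamma_tst*(2)*(-3/4) + Gamma_ttt*(-3/4)^2) = -24019/1824

Answer: Gamma_sss = -143/57, Gamma_sst = -117/19, Gamma_stt = -469/38, Gamma_tss = 368/57, Gamma_tst = 99/19, Gamma_ttt = 201/38; accelerations (d^2s/dtau^2, d^2t/dtau^2) = (-2729/1824, -24019/1824)


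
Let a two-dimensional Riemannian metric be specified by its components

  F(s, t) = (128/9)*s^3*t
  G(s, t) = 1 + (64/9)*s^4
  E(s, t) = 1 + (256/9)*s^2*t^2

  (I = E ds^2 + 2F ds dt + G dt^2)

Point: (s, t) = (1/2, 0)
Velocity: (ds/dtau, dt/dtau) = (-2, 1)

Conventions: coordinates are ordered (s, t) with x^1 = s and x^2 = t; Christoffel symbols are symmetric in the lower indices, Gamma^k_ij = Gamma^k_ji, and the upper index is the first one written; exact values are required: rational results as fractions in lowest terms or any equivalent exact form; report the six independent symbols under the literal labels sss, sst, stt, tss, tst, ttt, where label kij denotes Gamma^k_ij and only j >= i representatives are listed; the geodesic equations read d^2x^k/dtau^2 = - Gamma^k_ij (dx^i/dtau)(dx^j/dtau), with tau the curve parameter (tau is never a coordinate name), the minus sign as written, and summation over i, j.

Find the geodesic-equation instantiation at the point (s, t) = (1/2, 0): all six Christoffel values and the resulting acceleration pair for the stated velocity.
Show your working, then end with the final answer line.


E = 1, F = 0, G = 13/9 at the point
E_s = 0, E_t = 0, F_s = 0, F_t = 16/9, G_s = 32/9, G_t = 0
EG - F^2 = 13/9;  g^inv = (9/13) * [[13/9, 0], [0, 1]]
first-kind symbols [ij,l] = (1/2)(d_i g_jl + d_j g_il - d_l g_ij): [ss,s] = E_s/2 = 0, [ss,t] = F_s - E_t/2 = 0, [st,s] = E_t/2 = 0, [st,t] = G_s/2 = 16/9, [tt,s] = F_t - G_s/2 = 0, [tt,t] = G_t/2 = 0
Gamma^s_ij = (G*[ij,s] - F*[ij,t])/(EG - F^2), Gamma^t_ij = (E*[ij,t] - F*[ij,s])/(EG - F^2)
Gamma_sss = 0, Gamma_sst = 0, Gamma_stt = 0, Gamma_tss = 0, Gamma_tst = 16/13, Gamma_ttt = 0
d^2s/dtau^2 = -(Gamma_sss*(-2)^2 + 2*Gamma_sst*(-2)*(1) + Gamma_stt*(1)^2) = 0
d^2t/dtau^2 = -(Gamma_tss*(-2)^2 + 2*Gamma_tst*(-2)*(1) + Gamma_ttt*(1)^2) = 64/13

Answer: Gamma_sss = 0, Gamma_sst = 0, Gamma_stt = 0, Gamma_tss = 0, Gamma_tst = 16/13, Gamma_ttt = 0; accelerations (d^2s/dtau^2, d^2t/dtau^2) = (0, 64/13)


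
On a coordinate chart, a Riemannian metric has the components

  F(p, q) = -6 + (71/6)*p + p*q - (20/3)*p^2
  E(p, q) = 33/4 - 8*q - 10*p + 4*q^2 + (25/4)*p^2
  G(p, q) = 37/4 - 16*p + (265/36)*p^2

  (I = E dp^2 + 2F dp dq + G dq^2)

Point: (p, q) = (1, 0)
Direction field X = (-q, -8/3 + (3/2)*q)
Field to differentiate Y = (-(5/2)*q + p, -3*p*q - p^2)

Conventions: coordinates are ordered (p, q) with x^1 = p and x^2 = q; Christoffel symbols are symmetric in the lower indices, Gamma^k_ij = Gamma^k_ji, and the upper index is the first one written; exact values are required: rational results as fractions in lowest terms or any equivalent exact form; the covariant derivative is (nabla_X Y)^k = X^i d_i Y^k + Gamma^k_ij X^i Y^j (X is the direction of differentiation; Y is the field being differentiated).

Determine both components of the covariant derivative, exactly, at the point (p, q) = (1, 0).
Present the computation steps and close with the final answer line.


E = 9/2, F = -5/6, G = 11/18 at the point
E_p = 5/2, E_q = -8, F_p = -3/2, F_q = 1, G_p = -23/18, G_q = 0
EG - F^2 = 37/18;  g^inv = (18/37) * [[11/18, 5/6], [5/6, 9/2]]
first-kind symbols [ij,l] = (1/2)(d_i g_jl + d_j g_il - d_l g_ij): [pp,p] = E_p/2 = 5/4, [pp,q] = F_p - E_q/2 = 5/2, [pq,p] = E_q/2 = -4, [pq,q] = G_p/2 = -23/36, [qq,p] = F_q - G_p/2 = 59/36, [qq,q] = G_q/2 = 0
Gamma^p_ij = (G*[ij,p] - F*[ij,q])/(EG - F^2), Gamma^q_ij = (E*[ij,q] - F*[ij,p])/(EG - F^2)
Gamma_ppp = 205/148, Gamma_ppq = -643/444, Gamma_pqq = 649/1332, Gamma_qpp = 885/148, Gamma_qpq = -447/148, Gamma_qqq = 295/444
X = (0, -8/3), Y = (1, -1) at the point

Answer: (nabla_X Y)^p = 11816/999, (nabla_X Y)^q = 5936/333


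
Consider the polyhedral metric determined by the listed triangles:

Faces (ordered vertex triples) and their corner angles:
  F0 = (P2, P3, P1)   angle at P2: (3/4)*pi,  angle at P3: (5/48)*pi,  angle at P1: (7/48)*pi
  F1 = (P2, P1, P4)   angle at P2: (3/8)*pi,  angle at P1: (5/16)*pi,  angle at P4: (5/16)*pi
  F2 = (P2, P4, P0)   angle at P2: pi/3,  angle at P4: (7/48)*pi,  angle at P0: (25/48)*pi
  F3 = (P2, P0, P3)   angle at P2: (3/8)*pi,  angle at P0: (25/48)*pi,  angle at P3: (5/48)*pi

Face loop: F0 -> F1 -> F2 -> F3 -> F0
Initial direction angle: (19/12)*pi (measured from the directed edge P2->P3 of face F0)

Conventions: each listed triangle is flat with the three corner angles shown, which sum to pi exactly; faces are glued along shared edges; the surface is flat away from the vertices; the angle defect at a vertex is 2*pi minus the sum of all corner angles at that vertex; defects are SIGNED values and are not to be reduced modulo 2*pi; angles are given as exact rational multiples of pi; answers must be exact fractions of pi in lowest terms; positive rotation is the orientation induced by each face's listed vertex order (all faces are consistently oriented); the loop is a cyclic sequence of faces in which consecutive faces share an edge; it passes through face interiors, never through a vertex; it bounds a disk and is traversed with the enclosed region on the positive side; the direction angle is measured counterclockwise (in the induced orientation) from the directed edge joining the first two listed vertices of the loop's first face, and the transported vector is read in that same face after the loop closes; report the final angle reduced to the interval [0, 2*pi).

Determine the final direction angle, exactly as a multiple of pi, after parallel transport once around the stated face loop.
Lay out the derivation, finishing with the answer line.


enclosed vertex P2: corner angles sum to (11/6)*pi, defect = 2*pi - (11/6)*pi = pi/6
the final direction is the initial angle plus the enclosed defects, taken mod 2*pi in the induced orientation
final angle = (19/12)*pi + pi/6 = (7/4)*pi (mod 2*pi)

Answer: final direction angle = (7/4)*pi


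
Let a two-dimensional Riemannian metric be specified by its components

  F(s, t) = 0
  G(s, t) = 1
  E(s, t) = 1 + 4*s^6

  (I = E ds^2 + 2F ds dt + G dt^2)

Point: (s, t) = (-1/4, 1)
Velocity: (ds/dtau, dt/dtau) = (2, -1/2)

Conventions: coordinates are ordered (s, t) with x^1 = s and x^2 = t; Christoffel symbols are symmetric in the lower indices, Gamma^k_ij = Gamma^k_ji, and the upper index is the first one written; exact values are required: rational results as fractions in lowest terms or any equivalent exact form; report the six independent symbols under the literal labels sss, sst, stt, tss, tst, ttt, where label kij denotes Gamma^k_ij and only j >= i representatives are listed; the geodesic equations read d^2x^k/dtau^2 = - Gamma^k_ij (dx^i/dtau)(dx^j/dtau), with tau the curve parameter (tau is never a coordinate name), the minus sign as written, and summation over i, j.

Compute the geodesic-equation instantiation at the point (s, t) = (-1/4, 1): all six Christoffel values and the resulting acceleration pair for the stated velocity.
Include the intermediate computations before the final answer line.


E = 1025/1024, F = 0, G = 1 at the point
E_s = -3/128, E_t = 0, F_s = 0, F_t = 0, G_s = 0, G_t = 0
EG - F^2 = 1025/1024;  g^inv = (1024/1025) * [[1, 0], [0, 1025/1024]]
first-kind symbols [ij,l] = (1/2)(d_i g_jl + d_j g_il - d_l g_ij): [ss,s] = E_s/2 = -3/256, [ss,t] = F_s - E_t/2 = 0, [st,s] = E_t/2 = 0, [st,t] = G_s/2 = 0, [tt,s] = F_t - G_s/2 = 0, [tt,t] = G_t/2 = 0
Gamma^s_ij = (G*[ij,s] - F*[ij,t])/(EG - F^2), Gamma^t_ij = (E*[ij,t] - F*[ij,s])/(EG - F^2)
Gamma_sss = -12/1025, Gamma_sst = 0, Gamma_stt = 0, Gamma_tss = 0, Gamma_tst = 0, Gamma_ttt = 0
d^2s/dtau^2 = -(Gamma_sss*(2)^2 + 2*Gamma_sst*(2)*(-1/2) + Gamma_stt*(-1/2)^2) = 48/1025
d^2t/dtau^2 = -(Gamma_tss*(2)^2 + 2*Gamma_tst*(2)*(-1/2) + Gamma_ttt*(-1/2)^2) = 0

Answer: Gamma_sss = -12/1025, Gamma_sst = 0, Gamma_stt = 0, Gamma_tss = 0, Gamma_tst = 0, Gamma_ttt = 0; accelerations (d^2s/dtau^2, d^2t/dtau^2) = (48/1025, 0)


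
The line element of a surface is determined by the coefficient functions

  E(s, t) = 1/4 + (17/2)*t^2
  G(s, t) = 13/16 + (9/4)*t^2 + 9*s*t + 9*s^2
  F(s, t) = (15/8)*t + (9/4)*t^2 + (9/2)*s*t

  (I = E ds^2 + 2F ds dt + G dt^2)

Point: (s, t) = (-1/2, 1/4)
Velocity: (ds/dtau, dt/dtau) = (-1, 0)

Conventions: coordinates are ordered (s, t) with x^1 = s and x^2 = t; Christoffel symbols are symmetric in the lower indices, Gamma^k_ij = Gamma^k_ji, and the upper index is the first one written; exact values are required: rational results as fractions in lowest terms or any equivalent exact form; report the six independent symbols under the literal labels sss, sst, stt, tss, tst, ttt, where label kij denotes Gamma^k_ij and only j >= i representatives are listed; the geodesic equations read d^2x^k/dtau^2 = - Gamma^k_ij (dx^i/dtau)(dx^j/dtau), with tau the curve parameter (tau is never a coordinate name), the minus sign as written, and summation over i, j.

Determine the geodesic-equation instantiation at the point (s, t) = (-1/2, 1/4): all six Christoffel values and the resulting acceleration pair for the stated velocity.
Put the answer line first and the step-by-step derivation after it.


Answer: Gamma_sss = 192/6641, Gamma_sst = 18736/6641, Gamma_stt = 35436/6641, Gamma_tss = -3200/6641, Gamma_tst = -11208/6641, Gamma_ttt = -6192/6641; accelerations (d^2s/dtau^2, d^2t/dtau^2) = (-192/6641, 3200/6641)

E = 25/32, F = 3/64, G = 133/64 at the point
E_s = 0, E_t = 17/4, F_s = 9/8, F_t = 3/4, G_s = -27/4, G_t = -27/8
EG - F^2 = 6641/4096;  g^inv = (4096/6641) * [[133/64, -3/64], [-3/64, 25/32]]
first-kind symbols [ij,l] = (1/2)(d_i g_jl + d_j g_il - d_l g_ij): [ss,s] = E_s/2 = 0, [ss,t] = F_s - E_t/2 = -1, [st,s] = E_t/2 = 17/8, [st,t] = G_s/2 = -27/8, [tt,s] = F_t - G_s/2 = 33/8, [tt,t] = G_t/2 = -27/16
Gamma^s_ij = (G*[ij,s] - F*[ij,t])/(EG - F^2), Gamma^t_ij = (E*[ij,t] - F*[ij,s])/(EG - F^2)
Gamma_sss = 192/6641, Gamma_sst = 18736/6641, Gamma_stt = 35436/6641, Gamma_tss = -3200/6641, Gamma_tst = -11208/6641, Gamma_ttt = -6192/6641
d^2s/dtau^2 = -(Gamma_sss*(-1)^2 + 2*Gamma_sst*(-1)*(0) + Gamma_stt*(0)^2) = -192/6641
d^2t/dtau^2 = -(Gamma_tss*(-1)^2 + 2*Gamma_tst*(-1)*(0) + Gamma_ttt*(0)^2) = 3200/6641


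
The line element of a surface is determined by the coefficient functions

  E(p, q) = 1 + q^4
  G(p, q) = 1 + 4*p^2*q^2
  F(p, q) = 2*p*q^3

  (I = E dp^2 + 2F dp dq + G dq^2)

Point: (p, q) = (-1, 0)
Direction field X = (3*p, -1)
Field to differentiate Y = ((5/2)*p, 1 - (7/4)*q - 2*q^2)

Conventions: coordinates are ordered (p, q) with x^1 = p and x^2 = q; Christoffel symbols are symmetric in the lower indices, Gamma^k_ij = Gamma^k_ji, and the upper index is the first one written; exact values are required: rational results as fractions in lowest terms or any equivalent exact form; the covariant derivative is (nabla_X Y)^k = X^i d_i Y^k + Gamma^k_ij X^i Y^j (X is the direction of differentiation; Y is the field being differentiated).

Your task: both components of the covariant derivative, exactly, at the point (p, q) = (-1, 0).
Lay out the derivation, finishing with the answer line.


E = 1, F = 0, G = 1 at the point
E_p = 0, E_q = 0, F_p = 0, F_q = 0, G_p = 0, G_q = 0
EG - F^2 = 1;  g^inv = (1) * [[1, 0], [0, 1]]
first-kind symbols [ij,l] = (1/2)(d_i g_jl + d_j g_il - d_l g_ij): [pp,p] = E_p/2 = 0, [pp,q] = F_p - E_q/2 = 0, [pq,p] = E_q/2 = 0, [pq,q] = G_p/2 = 0, [qq,p] = F_q - G_p/2 = 0, [qq,q] = G_q/2 = 0
Gamma^p_ij = (G*[ij,p] - F*[ij,q])/(EG - F^2), Gamma^q_ij = (E*[ij,q] - F*[ij,p])/(EG - F^2)
Gamma_ppp = 0, Gamma_ppq = 0, Gamma_pqq = 0, Gamma_qpp = 0, Gamma_qpq = 0, Gamma_qqq = 0
X = (-3, -1), Y = (-5/2, 1) at the point

Answer: (nabla_X Y)^p = -15/2, (nabla_X Y)^q = 7/4


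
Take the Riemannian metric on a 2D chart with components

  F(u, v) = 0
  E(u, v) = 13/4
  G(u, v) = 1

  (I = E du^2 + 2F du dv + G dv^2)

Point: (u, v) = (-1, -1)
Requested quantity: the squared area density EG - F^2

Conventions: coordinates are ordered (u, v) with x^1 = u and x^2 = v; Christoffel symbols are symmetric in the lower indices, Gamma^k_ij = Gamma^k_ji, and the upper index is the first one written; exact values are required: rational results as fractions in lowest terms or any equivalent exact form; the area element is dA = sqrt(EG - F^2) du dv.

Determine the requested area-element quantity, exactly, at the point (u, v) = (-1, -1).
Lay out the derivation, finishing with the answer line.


E = 13/4, F = 0, G = 1; EG - F^2 = 13/4

Answer: EG - F^2 = 13/4


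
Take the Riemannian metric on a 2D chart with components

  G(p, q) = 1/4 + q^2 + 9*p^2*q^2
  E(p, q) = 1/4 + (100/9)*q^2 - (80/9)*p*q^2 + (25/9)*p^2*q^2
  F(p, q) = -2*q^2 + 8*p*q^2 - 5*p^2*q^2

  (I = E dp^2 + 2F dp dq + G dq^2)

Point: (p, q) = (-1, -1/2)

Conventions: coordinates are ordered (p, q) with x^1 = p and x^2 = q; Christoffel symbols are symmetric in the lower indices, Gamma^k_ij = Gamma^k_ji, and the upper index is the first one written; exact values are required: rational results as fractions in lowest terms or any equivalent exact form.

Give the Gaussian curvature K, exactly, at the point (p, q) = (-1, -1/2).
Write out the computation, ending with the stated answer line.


E = 107/18, F = -15/4, G = 11/4, EG - F^2 = 329/144 at the point
E_p = -65/18, E_q = -205/9, F_p = 9/2, F_q = 15, G_p = -9/2, G_q = -10
E_qq = 410/9, F_pq = -18, G_pp = 9/2
By Brioschi, K is (det M1 - det M2) divided by (EG - F^2) squared.
M1 = [[-E_qq/2 + F_pq - G_pp/2, E_p/2, F_p - E_q/2], [F_q - G_p/2, E, F], [G_q/2, F, G]] = [[-1549/36, -65/36, 143/9], [69/4, 107/18, -15/4], [-5, -15/4, 11/4]]; det M1 = -1560563/2592
M2 = [[0, E_q/2, G_p/2], [E_q/2, E, F], [G_p/2, F, G]] = [[0, -205/18, -9/4], [-205/18, 107/18, -15/4], [-9/4, -15/4, 11/4]]; det M2 = -1500703/2592
det M1 - det M2 = -14965/648; K = -14965/648 / (329/144)^2 = -478880/108241

Answer: K = -478880/108241


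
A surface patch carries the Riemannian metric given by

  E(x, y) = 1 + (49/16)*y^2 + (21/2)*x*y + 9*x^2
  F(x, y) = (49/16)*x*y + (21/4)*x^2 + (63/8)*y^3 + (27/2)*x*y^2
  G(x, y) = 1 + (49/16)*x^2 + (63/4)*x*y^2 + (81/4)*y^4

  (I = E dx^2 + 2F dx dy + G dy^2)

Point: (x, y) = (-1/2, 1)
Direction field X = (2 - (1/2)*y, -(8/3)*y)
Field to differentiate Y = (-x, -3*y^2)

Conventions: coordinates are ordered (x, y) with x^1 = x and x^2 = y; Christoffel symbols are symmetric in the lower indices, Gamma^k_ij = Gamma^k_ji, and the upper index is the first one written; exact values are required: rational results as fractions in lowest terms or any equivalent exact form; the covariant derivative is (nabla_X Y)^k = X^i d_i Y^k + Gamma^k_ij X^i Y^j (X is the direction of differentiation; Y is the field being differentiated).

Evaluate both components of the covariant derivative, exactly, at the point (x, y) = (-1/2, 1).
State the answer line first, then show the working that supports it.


Answer: (nabla_X Y)^x = -2033/5454, (nabla_X Y)^y = 88205/2727

E = 17/16, F = 29/32, G = 905/64 at the point
E_x = 3/2, E_y = 7/8, F_x = 181/16, F_y = 275/32, G_x = 203/16, G_y = 261/4
EG - F^2 = 909/64;  g^inv = (64/909) * [[905/64, -29/32], [-29/32, 17/16]]
first-kind symbols [ij,l] = (1/2)(d_i g_jl + d_j g_il - d_l g_ij): [xx,x] = E_x/2 = 3/4, [xx,y] = F_x - E_y/2 = 87/8, [xy,x] = E_y/2 = 7/16, [xy,y] = G_x/2 = 203/32, [yy,x] = F_y - G_x/2 = 9/4, [yy,y] = G_y/2 = 261/8
Gamma^x_ij = (G*[ij,x] - F*[ij,y])/(EG - F^2), Gamma^y_ij = (E*[ij,y] - F*[ij,x])/(EG - F^2)
Gamma_xxx = 16/303, Gamma_xxy = 28/909, Gamma_xyy = 16/101, Gamma_yxx = 232/303, Gamma_yxy = 406/909, Gamma_yyy = 232/101
X = (3/2, -8/3), Y = (1/2, -3) at the point


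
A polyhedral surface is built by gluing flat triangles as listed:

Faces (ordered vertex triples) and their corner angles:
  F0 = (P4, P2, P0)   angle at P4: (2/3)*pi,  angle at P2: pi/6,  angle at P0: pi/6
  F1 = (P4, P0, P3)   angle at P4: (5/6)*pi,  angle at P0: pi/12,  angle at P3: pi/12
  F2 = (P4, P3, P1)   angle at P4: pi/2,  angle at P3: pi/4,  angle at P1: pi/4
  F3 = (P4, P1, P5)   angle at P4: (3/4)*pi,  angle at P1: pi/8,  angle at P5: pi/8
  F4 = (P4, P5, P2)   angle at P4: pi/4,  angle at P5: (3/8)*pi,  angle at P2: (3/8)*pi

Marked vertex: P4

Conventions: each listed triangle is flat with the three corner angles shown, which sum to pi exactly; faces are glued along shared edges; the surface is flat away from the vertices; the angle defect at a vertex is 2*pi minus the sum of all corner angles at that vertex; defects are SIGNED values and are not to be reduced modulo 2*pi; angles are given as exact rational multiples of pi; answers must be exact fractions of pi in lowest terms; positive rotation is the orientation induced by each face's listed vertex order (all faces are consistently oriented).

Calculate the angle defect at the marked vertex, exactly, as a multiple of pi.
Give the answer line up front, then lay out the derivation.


Answer: defect(P4) = -pi

Sum of corner angles at P4: 3*pi
defect = 2*pi - 3*pi


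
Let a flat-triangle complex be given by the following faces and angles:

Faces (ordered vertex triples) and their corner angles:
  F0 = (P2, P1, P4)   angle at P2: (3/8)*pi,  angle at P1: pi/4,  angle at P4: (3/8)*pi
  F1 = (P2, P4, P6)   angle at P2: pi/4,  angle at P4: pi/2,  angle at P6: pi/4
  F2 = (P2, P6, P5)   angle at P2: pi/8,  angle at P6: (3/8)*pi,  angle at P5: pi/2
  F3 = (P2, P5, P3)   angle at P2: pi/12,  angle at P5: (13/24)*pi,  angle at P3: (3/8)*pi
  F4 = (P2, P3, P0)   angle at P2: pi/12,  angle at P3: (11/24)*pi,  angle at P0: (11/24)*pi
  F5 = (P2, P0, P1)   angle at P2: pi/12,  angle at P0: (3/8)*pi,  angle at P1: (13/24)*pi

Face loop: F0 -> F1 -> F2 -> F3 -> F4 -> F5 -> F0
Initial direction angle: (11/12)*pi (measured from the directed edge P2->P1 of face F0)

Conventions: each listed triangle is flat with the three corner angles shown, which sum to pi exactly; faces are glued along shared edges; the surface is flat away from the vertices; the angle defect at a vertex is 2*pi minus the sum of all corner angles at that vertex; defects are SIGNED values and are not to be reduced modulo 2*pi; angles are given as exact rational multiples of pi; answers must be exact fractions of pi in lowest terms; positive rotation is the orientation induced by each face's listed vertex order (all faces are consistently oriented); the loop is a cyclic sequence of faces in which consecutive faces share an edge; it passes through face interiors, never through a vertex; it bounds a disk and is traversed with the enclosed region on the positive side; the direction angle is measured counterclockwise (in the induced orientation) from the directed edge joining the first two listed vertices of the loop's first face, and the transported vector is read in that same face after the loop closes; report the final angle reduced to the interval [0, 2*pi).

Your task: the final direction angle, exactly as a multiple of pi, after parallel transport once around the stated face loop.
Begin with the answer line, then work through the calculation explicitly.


Answer: final direction angle = (23/12)*pi

enclosed vertex P2: corner angles sum to pi, defect = 2*pi - pi = pi
adding the enclosed defects to the starting angle (mod 2*pi, induced orientation) gives the holonomy
final angle = (11/12)*pi + pi = (23/12)*pi (mod 2*pi)


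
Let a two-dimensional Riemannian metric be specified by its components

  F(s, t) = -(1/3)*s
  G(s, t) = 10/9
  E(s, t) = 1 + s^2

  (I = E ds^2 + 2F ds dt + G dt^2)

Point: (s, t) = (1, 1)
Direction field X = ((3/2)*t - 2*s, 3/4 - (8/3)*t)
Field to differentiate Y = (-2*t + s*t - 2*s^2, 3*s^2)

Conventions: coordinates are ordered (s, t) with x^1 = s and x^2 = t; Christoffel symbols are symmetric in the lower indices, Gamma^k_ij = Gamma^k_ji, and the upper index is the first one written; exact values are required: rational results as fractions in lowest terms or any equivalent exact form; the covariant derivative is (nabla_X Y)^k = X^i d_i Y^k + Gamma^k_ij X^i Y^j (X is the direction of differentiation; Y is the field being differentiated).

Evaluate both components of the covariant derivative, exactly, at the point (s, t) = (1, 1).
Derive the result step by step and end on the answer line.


E = 2, F = -1/3, G = 10/9 at the point
E_s = 2, E_t = 0, F_s = -1/3, F_t = 0, G_s = 0, G_t = 0
EG - F^2 = 19/9;  g^inv = (9/19) * [[10/9, 1/3], [1/3, 2]]
first-kind symbols [ij,l] = (1/2)(d_i g_jl + d_j g_il - d_l g_ij): [ss,s] = E_s/2 = 1, [ss,t] = F_s - E_t/2 = -1/3, [st,s] = E_t/2 = 0, [st,t] = G_s/2 = 0, [tt,s] = F_t - G_s/2 = 0, [tt,t] = G_t/2 = 0
Gamma^s_ij = (G*[ij,s] - F*[ij,t])/(EG - F^2), Gamma^t_ij = (E*[ij,t] - F*[ij,s])/(EG - F^2)
Gamma_sss = 9/19, Gamma_sst = 0, Gamma_stt = 0, Gamma_tss = -3/19, Gamma_tst = 0, Gamma_ttt = 0
X = (-1/2, -23/12), Y = (-3, 3) at the point

Answer: (nabla_X Y)^s = 941/228, (nabla_X Y)^t = -123/38


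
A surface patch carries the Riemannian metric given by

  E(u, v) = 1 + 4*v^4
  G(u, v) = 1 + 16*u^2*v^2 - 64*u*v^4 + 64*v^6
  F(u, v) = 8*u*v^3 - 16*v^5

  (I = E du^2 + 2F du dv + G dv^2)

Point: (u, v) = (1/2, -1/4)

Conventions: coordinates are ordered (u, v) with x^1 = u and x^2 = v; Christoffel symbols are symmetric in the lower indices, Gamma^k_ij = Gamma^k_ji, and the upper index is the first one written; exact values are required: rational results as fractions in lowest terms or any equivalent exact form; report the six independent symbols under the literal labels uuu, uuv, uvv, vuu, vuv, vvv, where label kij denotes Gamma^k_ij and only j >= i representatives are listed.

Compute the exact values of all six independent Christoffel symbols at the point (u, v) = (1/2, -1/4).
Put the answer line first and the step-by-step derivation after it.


Answer: Gamma_uuu = 0, Gamma_uuv = -4/37, Gamma_uvv = 2/37, Gamma_vuu = 0, Gamma_vuv = 12/37, Gamma_vvv = -6/37

E = 65/64, F = -3/64, G = 73/64 at the point
E_u = 0, E_v = -1/4, F_u = -1/8, F_v = 7/16, G_u = 3/4, G_v = -3/8
EG - F^2 = 37/32;  g^inv = (32/37) * [[73/64, 3/64], [3/64, 65/64]]
first-kind symbols [ij,l] = (1/2)(d_i g_jl + d_j g_il - d_l g_ij): [uu,u] = E_u/2 = 0, [uu,v] = F_u - E_v/2 = 0, [uv,u] = E_v/2 = -1/8, [uv,v] = G_u/2 = 3/8, [vv,u] = F_v - G_u/2 = 1/16, [vv,v] = G_v/2 = -3/16
Gamma^u_ij = (G*[ij,u] - F*[ij,v])/(EG - F^2), Gamma^v_ij = (E*[ij,v] - F*[ij,u])/(EG - F^2)
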